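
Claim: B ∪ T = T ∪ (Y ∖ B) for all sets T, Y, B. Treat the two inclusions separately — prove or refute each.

Both inclusions fail.

(⊆) This inclusion fails. Take T = ∅, Y = ∅, B = {1}; then 1 ∈ B ∪ T but 1 ∉ T ∪ (Y ∖ B).

(⊇) This inclusion fails. Take T = ∅, Y = {1}, B = ∅; then 1 ∈ T ∪ (Y ∖ B) but 1 ∉ B ∪ T.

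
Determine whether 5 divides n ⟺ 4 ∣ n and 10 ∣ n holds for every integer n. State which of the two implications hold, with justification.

(⇒) fails; (⇐) holds.

(⟹) This fails: take n = 5. Certainly 5 ∣ 5, but 4 ∤ 5.

(⟸) Suppose 4 ∣ n and 10 ∣ n. Any common multiple of 4 and 10 is a multiple of their lcm; here lcm(4, 10) = 4·10/gcd(4, 10) = 40/2 = 20, so 20 ∣ n. Since 5 ∣ 20, it follows that 5 ∣ n.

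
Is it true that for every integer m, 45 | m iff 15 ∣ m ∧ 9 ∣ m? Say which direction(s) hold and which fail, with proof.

Equivalent; both directions hold.

[⇐] Suppose 15 ∣ m and 9 ∣ m. Any common multiple of 15 and 9 is a multiple of their lcm; here lcm(15, 9) = 15·9/gcd(15, 9) = 135/3 = 45, so 45 ∣ m.

[⇒] If 45 ∣ m, write m = 45q. Since 45 = 3·15, m = 15·(3q), so 15 ∣ m; and since 45 = 5·9, m = 9·(5q), so 9 ∣ m.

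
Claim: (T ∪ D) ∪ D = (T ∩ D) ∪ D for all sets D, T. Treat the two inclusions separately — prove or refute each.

(⊆) fails; (⊇) holds.

Forward inclusion. This inclusion fails. Take D = ∅, T = {1}; then 1 ∈ (T ∪ D) ∪ D but 1 ∉ (T ∩ D) ∪ D.

Reverse inclusion. Let x ∈ (T ∩ D) ∪ D. Then either x ∈ D and x ∉ T; or x ∈ D ∩ T. In each case x ∈ (T ∪ D) ∪ D, so (T ∩ D) ∪ D ⊆ (T ∪ D) ∪ D.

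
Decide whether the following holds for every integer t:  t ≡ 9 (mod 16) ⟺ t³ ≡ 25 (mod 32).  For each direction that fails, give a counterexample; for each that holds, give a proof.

(←) The residues r modulo 32 with r³ ≡ 25 (mod 32) are exactly {9}, and each is ≡ 9 (mod 16).

(→) This fails: take t = 25. Then 25 ≡ 9 (mod 16), but 25³ = 15625 ≡ 9 (mod 32), not 25.

The forward direction fails; the converse holds.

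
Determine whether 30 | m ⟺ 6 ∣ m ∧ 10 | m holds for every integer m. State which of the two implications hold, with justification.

Equivalent; both directions hold.

(→) If 30 ∣ m, write m = 30q. Since 30 = 5·6, m = 6·(5q), so 6 ∣ m; and since 30 = 3·10, m = 10·(3q), so 10 ∣ m.

(←) Suppose 6 ∣ m and 10 ∣ m. Any common multiple of 6 and 10 is a multiple of their lcm; here lcm(6, 10) = 6·10/gcd(6, 10) = 60/2 = 30, so 30 ∣ m.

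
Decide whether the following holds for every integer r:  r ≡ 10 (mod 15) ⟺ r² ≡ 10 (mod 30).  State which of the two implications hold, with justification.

Neither direction holds.

[⇒] This fails: take r = 25. Then 25 ≡ 10 (mod 15), but 25² = 625 ≡ 25 (mod 30), not 10.

[⇐] This fails: take r = 20. Then 20² = 400 ≡ 10 (mod 30), yet 20 ≡ 5 (mod 15), not 10.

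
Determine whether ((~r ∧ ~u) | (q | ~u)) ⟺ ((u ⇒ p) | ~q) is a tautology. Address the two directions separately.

Both directions fail.

(⟹) This fails. Under p = F, q = T, r = F, u = T, the left side is true but the right side is false.

(⟸) This fails. Under p = F, q = F, r = F, u = T, the left side is false but the right side is true.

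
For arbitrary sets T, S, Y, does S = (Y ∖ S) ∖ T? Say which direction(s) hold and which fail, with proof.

(⊆) fails and (⊇) fails.

(⟹) This inclusion fails. Take T = ∅, S = {1}, Y = ∅; then 1 ∈ S but 1 ∉ (Y ∖ S) ∖ T.

(⟸) This inclusion fails. Take T = ∅, S = ∅, Y = {1}; then 1 ∈ (Y ∖ S) ∖ T but 1 ∉ S.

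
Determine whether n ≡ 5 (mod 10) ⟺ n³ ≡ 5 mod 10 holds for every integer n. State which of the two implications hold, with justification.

Both directions hold; the statement is true.

(⇒) Suppose n ≡ 5 (mod 10). Write n = 10j + 5. Then (10j + 5)³ = 1000j³ + 1500j² + 750j + 125 = 10(100j³ + 150j² + 75j + 12) + 5, so n³ ≡ 5 (mod 10).

(⇐) Conversely, suppose n³ ≡ 5 (mod 10). The only residue r in {0, …, 9} with r³ ≡ 5 (mod 10) is r = 5, so n ≡ 5 (mod 10).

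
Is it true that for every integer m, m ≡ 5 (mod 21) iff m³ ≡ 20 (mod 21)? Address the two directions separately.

Only the forward implication holds.

(⟹) Suppose m ≡ 5 (mod 21). Write m = 21j + 5. Then (21j + 5)³ = 9261j³ + 6615j² + 1575j + 125 = 21(441j³ + 315j² + 75j + 5) + 20, so m³ ≡ 20 (mod 21).

(⟸) This fails: take m = 17. Then 17³ = 4913 ≡ 20 (mod 21), yet 17 ≡ 17 (mod 21), not 5.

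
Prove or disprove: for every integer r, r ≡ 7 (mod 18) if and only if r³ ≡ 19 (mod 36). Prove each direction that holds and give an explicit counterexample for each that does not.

[⇒] This fails: take r = 25. Then 25 ≡ 7 (mod 18), but 25³ = 15625 ≡ 1 (mod 36), not 19.

[⇐] This fails: take r = 19. Then 19³ = 6859 ≡ 19 (mod 36), yet 19 ≡ 1 (mod 18), not 7.

Neither implication holds.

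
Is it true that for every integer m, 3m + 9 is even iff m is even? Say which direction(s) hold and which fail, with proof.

[⇒] This fails: m = 3 gives 3m + 9 = 18, which is even, but 3 is odd, not even.

[⇐] This also fails: m = 0 is even, but 3m + 9 = 9 is odd, not even.

Both directions fail.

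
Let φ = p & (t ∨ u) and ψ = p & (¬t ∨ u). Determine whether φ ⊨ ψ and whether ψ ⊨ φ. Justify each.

Neither implication holds.

(⇒) This fails. Under t = T, u = F, p = T, the left side is true but the right side is false.

(⇐) This fails. Under t = F, u = F, p = T, the left side is false but the right side is true.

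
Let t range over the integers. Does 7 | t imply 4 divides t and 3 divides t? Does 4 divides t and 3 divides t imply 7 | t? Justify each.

Forward direction. This fails: take t = 7. Certainly 7 ∣ 7, but 4 ∤ 7.

Converse. This fails: take t = 12. Both 4 ∣ 12 and 3 ∣ 12, yet 12 is not a multiple of 7 (since 12 = 1·7 + 5), so 7 ∤ 12.

Neither implication holds.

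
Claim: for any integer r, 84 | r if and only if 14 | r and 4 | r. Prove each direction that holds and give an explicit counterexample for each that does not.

Only the forward implication holds.

(⟸) This fails: take r = 28. Both 14 ∣ 28 and 4 ∣ 28, yet 28 is not a multiple of 84 (since 28 = 0·84 + 28), so 84 ∤ 28.

(⟹) If 84 ∣ r, write r = 84q. Since 84 = 6·14, r = 14·(6q), so 14 ∣ r; and since 84 = 21·4, r = 4·(21q), so 4 ∣ r.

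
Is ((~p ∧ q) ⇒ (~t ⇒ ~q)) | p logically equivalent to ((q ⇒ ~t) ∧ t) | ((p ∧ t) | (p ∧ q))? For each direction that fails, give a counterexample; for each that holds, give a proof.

Only the converse holds.

(⟹) This fails. Under q = F, t = F, p = F, the left side is true but the right side is false.

(⟸) Assume the antecedent. If q is true, the antecedent forces (q = T, t = F, p = T) or (q = T, t = T, p = T), and ((~p ∧ q) ⇒ (~t ⇒ ~q)) | p holds there. If q is false, ((~p ∧ q) ⇒ (~t ⇒ ~q)) | p reduces to true regardless of the other variables. Either way ((~p ∧ q) ⇒ (~t ⇒ ~q)) | p holds.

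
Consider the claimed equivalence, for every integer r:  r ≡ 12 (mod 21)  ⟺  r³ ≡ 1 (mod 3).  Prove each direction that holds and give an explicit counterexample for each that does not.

Forward direction. This fails: take r = 12. Then 12 ≡ 12 (mod 21), but 12³ = 1728 ≡ 0 (mod 3), not 1.

Converse. This fails: take r = 1. Then 1³ = 1 ≡ 1 (mod 3), yet 1 ≡ 1 (mod 21), not 12.

Neither implication holds.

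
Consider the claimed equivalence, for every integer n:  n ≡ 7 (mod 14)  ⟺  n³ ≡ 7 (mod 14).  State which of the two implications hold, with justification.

(⇒) Suppose n ≡ 7 (mod 14). Write n = 14j + 7. Then (14j + 7)³ = 2744j³ + 4116j² + 2058j + 343 = 14(196j³ + 294j² + 147j + 24) + 7, so n³ ≡ 7 (mod 14).

(⇐) Conversely, suppose n³ ≡ 7 (mod 14). The only residue r in {0, …, 13} with r³ ≡ 7 (mod 14) is r = 7, so n ≡ 7 (mod 14).

Both directions hold.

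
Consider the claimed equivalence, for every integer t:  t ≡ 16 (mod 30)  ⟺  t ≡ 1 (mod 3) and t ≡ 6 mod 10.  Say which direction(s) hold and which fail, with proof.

The biconditional holds.

(←) If t ≡ 1 (mod 3) and t ≡ 6 (mod 10), then by the Chinese remainder theorem t ≡ 16 (mod 30). This is exactly t ≡ 16 (mod 30).

(→) Suppose t ≡ 16 (mod 30); write t = 30j + 16. Since 3 ∣ 30, reducing mod 3 gives t ≡ 16 ≡ 1 (mod 3); since 10 ∣ 30, reducing mod 10 gives t ≡ 16 ≡ 6 (mod 10).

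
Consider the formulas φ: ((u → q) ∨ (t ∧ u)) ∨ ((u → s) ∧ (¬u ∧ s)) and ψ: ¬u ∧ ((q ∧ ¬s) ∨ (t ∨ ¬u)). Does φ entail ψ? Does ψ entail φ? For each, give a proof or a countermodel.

Only the reverse direction holds.

[⇒] This fails. Under u = T, s = F, q = T, t = F, the left side is true but the right side is false.

[⇐] Assume the antecedent. If u is true, the antecedent cannot hold. If u is false, the consequent reduces to true regardless of the other variables. Either way the consequent holds.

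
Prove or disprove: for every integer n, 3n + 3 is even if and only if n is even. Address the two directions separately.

(⇒) This fails: n = 1 gives 3n + 3 = 6, which is even, but 1 is odd, not even.

(⇐) This also fails: n = 4 is even, but 3n + 3 = 15 is odd, not even.

(⇒) fails and (⇐) fails.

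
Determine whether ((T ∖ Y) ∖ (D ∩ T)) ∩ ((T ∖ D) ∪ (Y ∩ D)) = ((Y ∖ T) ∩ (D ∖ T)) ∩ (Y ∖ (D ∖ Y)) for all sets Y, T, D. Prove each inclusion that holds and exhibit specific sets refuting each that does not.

(⊆) This inclusion fails. Take Y = ∅, T = {1}, D = ∅; then 1 ∈ ((T ∖ Y) ∖ (D ∩ T)) ∩ ((T ∖ D) ∪ (Y ∩ D)) but 1 ∉ ((Y ∖ T) ∩ (D ∖ T)) ∩ (Y ∖ (D ∖ Y)).

(⊇) This inclusion fails. Take Y = {1}, T = ∅, D = {1}; then 1 ∈ ((Y ∖ T) ∩ (D ∖ T)) ∩ (Y ∖ (D ∖ Y)) but 1 ∉ ((T ∖ Y) ∖ (D ∩ T)) ∩ ((T ∖ D) ∪ (Y ∩ D)).

(⊆) fails and (⊇) fails.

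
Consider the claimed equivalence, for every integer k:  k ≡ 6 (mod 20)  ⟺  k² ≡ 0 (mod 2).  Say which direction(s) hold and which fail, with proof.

(⇒) Suppose k ≡ 6 (mod 20). Then k² ≡ 6² = 36 (mod 20), and since 2 ∣ 20, also k² ≡ 0 (mod 2).

(⇐) This fails: take k = 0. Then 0² = 0 ≡ 0 (mod 2), yet 0 ≡ 0 (mod 20), not 6.

Only the forward implication holds.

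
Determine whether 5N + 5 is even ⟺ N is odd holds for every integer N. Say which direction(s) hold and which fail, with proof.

Forward direction. Suppose 5N + 5 is even. Since 5 is odd, 5N and N have the same parity, so 5N + 5 ≡ N + 5 (mod 2). As 5 is odd, 5N + 5 is even exactly when N is odd. Thus N is odd.

Converse. Suppose N is odd; write N = 2j + 1. Then 5N + 5 = 5·(2j + 1) + 5 = 2·5j + 10, which is even.

The biconditional holds.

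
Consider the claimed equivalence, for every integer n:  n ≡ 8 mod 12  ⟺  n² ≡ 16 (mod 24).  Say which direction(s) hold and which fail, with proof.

(→) Suppose n ≡ 8 (mod 12). Working modulo 24, n ∈ {8, 20}; for each such r, r² ≡ 16 (mod 24).

(←) This fails: take n = 4. Then 4² = 16 ≡ 16 (mod 24), yet 4 ≡ 4 (mod 12), not 8.

(⇒) holds; (⇐) fails.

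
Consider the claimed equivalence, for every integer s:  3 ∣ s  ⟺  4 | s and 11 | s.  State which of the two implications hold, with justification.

Neither implication holds.

(⟹) This fails: take s = 3. Certainly 3 ∣ 3, but 4 ∤ 3.

(⟸) This fails: take s = 44. Both 4 ∣ 44 and 11 ∣ 44, yet 44 is not a multiple of 3 (since 44 = 14·3 + 2), so 3 ∤ 44.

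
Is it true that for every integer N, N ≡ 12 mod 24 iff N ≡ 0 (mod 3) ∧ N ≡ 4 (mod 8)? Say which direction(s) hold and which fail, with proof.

(⇒) Suppose N ≡ 12 (mod 24); write N = 24j + 12. Since 3 ∣ 24, reducing mod 3 gives N ≡ 12 ≡ 0 (mod 3); since 8 ∣ 24, reducing mod 8 gives N ≡ 12 ≡ 4 (mod 8).

(⇐) Conversely, if N ≡ 0 (mod 3) and N ≡ 4 (mod 8), then by the Chinese remainder theorem N ≡ 12 (mod 24). This is exactly N ≡ 12 (mod 24).

Both directions hold.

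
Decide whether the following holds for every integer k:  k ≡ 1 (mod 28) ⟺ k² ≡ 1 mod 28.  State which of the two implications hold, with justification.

Only the forward implication holds.

Forward direction. Suppose k ≡ 1 (mod 28). Write k = 28j + 1. Then (28j + 1)² = 784j² + 56j + 1 = 28(28j² + 2j) + 1, so k² ≡ 1 (mod 28).

Converse. This fails: take k = 13. Then 13² = 169 ≡ 1 (mod 28), yet 13 ≡ 13 (mod 28), not 1.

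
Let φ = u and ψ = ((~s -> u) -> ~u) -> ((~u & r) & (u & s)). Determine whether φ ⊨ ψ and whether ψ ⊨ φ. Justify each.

Forward direction. Assume the antecedent. If s is true, the antecedent forces (s = T, u = T, r = F) or (s = T, u = T, r = T), and the consequent holds there. If s is false, the antecedent forces (s = F, u = T, r = F) or (s = F, u = T, r = T), and the consequent holds there. Either way the consequent holds.

Converse. Assume the antecedent. If s is true, the antecedent forces (s = T, u = T, r = F) or (s = T, u = T, r = T), and u holds there. If s is false, the antecedent forces (s = F, u = T, r = F) or (s = F, u = T, r = T), and u holds there. Either way u holds.

Both directions hold.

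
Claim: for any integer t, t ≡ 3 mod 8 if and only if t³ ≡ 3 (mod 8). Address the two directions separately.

Converse. For the converse, argue contrapositively. If t ≢ 3 (mod 8), then t is congruent to one of 0, 1, 2, 4, 5, 6, 7 modulo 8, and these give t³ ≡ 0, 1, 0, 0, 5, 0, 7 respectively — never 3.

Forward direction. Suppose t ≡ 3 mod 8. Write t = 8j + 3. Then (8j + 3)³ = 512j³ + 576j² + 216j + 27 = 8(64j³ + 72j² + 27j + 3) + 3, so t³ ≡ 3 (mod 8).

Both directions hold.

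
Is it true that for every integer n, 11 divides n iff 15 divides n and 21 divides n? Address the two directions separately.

Both directions fail.

[⇒] This fails: take n = 11. Certainly 11 ∣ 11, but 15 ∤ 11.

[⇐] This fails: take n = 105. Both 15 ∣ 105 and 21 ∣ 105, yet 105 is not a multiple of 11 (since 105 = 9·11 + 6), so 11 ∤ 105.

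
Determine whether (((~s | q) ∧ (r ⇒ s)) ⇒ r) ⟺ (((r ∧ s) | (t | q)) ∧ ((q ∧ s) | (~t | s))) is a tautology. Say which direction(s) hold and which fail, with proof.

Both directions fail.

(→) This fails. Under t = F, r = T, s = F, q = F, the left side is true but the right side is false.

(←) This fails. Under t = F, r = F, s = F, q = T, the left side is false but the right side is true.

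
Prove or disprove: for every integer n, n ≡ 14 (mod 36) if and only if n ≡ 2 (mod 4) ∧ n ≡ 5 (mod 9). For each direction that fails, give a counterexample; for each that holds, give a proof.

(⟹) Suppose n ≡ 14 (mod 36); write n = 36j + 14. Since 4 ∣ 36, reducing mod 4 gives n ≡ 14 ≡ 2 (mod 4); since 9 ∣ 36, reducing mod 9 gives n ≡ 14 ≡ 5 (mod 9).

(⟸) Conversely, if n ≡ 2 (mod 4) and n ≡ 5 (mod 9), then by the Chinese remainder theorem n ≡ 14 (mod 36). This is exactly n ≡ 14 (mod 36).

Equivalent; both directions hold.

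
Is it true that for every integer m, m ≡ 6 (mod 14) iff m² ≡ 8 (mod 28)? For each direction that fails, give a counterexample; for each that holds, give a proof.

(⇒) holds; (⇐) fails.

(⇐) This fails: take m = 8. Then 8² = 64 ≡ 8 (mod 28), yet 8 ≡ 8 (mod 14), not 6.

(⇒) Suppose m ≡ 6 (mod 14). Working modulo 28, m ∈ {6, 20}; for each such r, r² ≡ 8 (mod 28).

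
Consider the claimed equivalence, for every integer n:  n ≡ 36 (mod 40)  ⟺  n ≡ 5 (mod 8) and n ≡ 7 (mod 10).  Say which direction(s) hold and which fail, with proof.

Both directions fail.

[⇒] This fails: n = 36 gives 36 ≡ 36 (mod 40) but 36 ≡ 4 (mod 8), so the conjunction on the right does not hold.

[⇐] This fails: n = 37 satisfies both congruences on the right (37 ≡ 5 mod 8 and 37 ≡ 7 mod 10) yet 37 ≡ 37 (mod 40), not 36.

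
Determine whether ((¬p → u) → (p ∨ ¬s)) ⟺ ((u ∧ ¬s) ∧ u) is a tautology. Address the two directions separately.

Not equivalent: only (⇐) holds.

(→) This fails. Under s = F, p = F, u = F, the left side is true but the right side is false.

(←) Assume the antecedent. If s is true, the antecedent cannot hold. If s is false, (¬p → u) → (p ∨ ¬s) reduces to true regardless of the other variables. Either way (¬p → u) → (p ∨ ¬s) holds.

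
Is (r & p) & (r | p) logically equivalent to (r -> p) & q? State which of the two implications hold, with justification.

Both directions fail.

(→) This fails. Under r = T, q = F, p = T, the left side is true but the right side is false.

(←) This fails. Under r = F, q = T, p = F, the left side is false but the right side is true.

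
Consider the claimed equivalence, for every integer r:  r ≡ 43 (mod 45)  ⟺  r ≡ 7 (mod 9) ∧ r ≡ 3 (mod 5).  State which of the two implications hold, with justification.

Both directions hold; the statement is true.

[⇒] Suppose r ≡ 43 (mod 45); write r = 45j + 43. Since 9 ∣ 45, reducing mod 9 gives r ≡ 43 ≡ 7 (mod 9); since 5 ∣ 45, reducing mod 5 gives r ≡ 43 ≡ 3 (mod 5).

[⇐] Conversely, if r ≡ 7 (mod 9) and r ≡ 3 (mod 5), then by the Chinese remainder theorem r ≡ 43 (mod 45). This is exactly r ≡ 43 (mod 45).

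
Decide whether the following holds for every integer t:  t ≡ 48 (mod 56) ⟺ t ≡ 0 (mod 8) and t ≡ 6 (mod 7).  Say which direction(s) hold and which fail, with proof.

Both implications hold.

(←) If t ≡ 0 (mod 8) and t ≡ 6 (mod 7), then by the Chinese remainder theorem t ≡ 48 (mod 56). This is exactly t ≡ 48 (mod 56).

(→) Suppose t ≡ 48 (mod 56); write t = 56j + 48. Since 8 ∣ 56, reducing mod 8 gives t ≡ 48 ≡ 0 (mod 8); since 7 ∣ 56, reducing mod 7 gives t ≡ 48 ≡ 6 (mod 7).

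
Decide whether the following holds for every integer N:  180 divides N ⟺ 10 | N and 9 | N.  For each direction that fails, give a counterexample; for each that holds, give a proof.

(⇒) holds; (⇐) fails.

(⟹) If 180 ∣ N, write N = 180q. Since 180 = 18·10, N = 10·(18q), so 10 ∣ N; and since 180 = 20·9, N = 9·(20q), so 9 ∣ N.

(⟸) This fails: take N = 90. Both 10 ∣ 90 and 9 ∣ 90, yet 90 is not a multiple of 180 (since 90 = 0·180 + 90), so 180 ∤ 90.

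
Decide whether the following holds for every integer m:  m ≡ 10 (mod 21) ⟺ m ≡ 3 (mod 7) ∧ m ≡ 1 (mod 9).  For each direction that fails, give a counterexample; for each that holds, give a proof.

[⇒] This fails: m = 52 gives 52 ≡ 10 (mod 21) but 52 ≡ 7 (mod 9), so the conjunction on the right does not hold.

[⇐] Conversely, if m ≡ 3 (mod 7) and m ≡ 1 (mod 9), then by the Chinese remainder theorem m ≡ 10 (mod 63). Since 10 ≡ 10 (mod 21) and 21 ∣ 63, we get m ≡ 10 (mod 21).

The forward direction fails; the converse holds.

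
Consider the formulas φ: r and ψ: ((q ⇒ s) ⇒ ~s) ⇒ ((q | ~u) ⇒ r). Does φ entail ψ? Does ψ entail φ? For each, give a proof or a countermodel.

The forward direction holds; the converse fails.

(⟸) This fails. Under r = F, q = F, u = T, s = F, the left side is false but the right side is true.

(⟹) Assume the antecedent. If r is true, the consequent reduces to true regardless of the other variables. If r is false, the antecedent cannot hold. Either way the consequent holds.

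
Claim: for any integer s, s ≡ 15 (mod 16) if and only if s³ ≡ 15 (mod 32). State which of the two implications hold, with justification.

(⇐) The residues r modulo 32 with r³ ≡ 15 (mod 32) are exactly {15}, and each is ≡ 15 (mod 16).

(⇒) This fails: take s = 31. Then 31 ≡ 15 (mod 16), but 31³ = 29791 ≡ 31 (mod 32), not 15.

The forward direction fails; the converse holds.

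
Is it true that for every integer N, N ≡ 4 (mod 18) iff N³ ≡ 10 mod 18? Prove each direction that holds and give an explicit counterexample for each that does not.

Only the forward implication holds.

[⇒] Suppose N ≡ 4 (mod 18). Write N = 18j + 4. Then (18j + 4)³ = 5832j³ + 3888j² + 864j + 64 = 18(324j³ + 216j² + 48j + 3) + 10, so N³ ≡ 10 (mod 18).

[⇐] This fails: take N = 10. Then 10³ = 1000 ≡ 10 (mod 18), yet 10 ≡ 10 (mod 18), not 4.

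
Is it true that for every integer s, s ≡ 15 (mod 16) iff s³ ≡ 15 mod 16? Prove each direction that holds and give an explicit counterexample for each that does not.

Both directions hold; the statement is true.

(←) Suppose s³ ≡ 15 (mod 16). The only residue r in {0, …, 15} with r³ ≡ 15 (mod 16) is r = 15, so s ≡ 15 (mod 16).

(→) Suppose s ≡ 15 (mod 16). Write s = 16j + 15. Then (16j + 15)³ = 4096j³ + 11520j² + 10800j + 3375 = 16(256j³ + 720j² + 675j + 210) + 15, so s³ ≡ 15 (mod 16).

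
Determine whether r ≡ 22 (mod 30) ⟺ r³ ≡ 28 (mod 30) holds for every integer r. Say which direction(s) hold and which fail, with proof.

Both directions hold.

(⟹) Suppose r ≡ 22 (mod 30). Write r = 30j + 22. Then (30j + 22)³ = 27000j³ + 59400j² + 43560j + 10648 = 30(900j³ + 1980j² + 1452j + 354) + 28, so r³ ≡ 28 (mod 30).

(⟸) Conversely, suppose r³ ≡ 28 (mod 30). The only residue r in {0, …, 29} with r³ ≡ 28 (mod 30) is r = 22, so r ≡ 22 (mod 30).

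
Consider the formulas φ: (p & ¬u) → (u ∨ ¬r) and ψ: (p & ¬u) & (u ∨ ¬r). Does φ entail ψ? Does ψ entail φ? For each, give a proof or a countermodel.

The forward direction fails; the converse holds.

(⇒) This fails. Under u = F, p = F, r = F, the left side is true but the right side is false.

(⇐) Assume the antecedent. If u is true, the antecedent cannot hold. If u is false, the antecedent forces (u = F, p = T, r = F), and (p & ¬u) → (u ∨ ¬r) holds there. Either way (p & ¬u) → (u ∨ ¬r) holds.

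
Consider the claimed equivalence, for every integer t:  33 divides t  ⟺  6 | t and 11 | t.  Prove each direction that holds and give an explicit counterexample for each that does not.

[⇒] This fails: take t = 33. Certainly 33 ∣ 33, but 6 ∤ 33.

[⇐] Suppose 6 ∣ t and 11 ∣ t. Any common multiple of 6 and 11 is a multiple of their lcm; here gcd(6, 11) = 1, so lcm(6, 11) = 6·11 = 66, so 66 ∣ t. Since 33 ∣ 66, it follows that 33 ∣ t.

(⇒) fails; (⇐) holds.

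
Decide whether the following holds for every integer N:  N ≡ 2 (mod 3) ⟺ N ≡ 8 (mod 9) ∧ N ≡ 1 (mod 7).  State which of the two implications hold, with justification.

[⇒] This fails: N = 2 gives 2 ≡ 2 (mod 3) but 2 ≡ 2 (mod 9), so the conjunction on the right does not hold.

[⇐] Conversely, if N ≡ 8 (mod 9) and N ≡ 1 (mod 7), then by the Chinese remainder theorem N ≡ 8 (mod 63). Since 8 ≡ 2 (mod 3) and 3 ∣ 63, we get N ≡ 2 (mod 3).

The forward direction fails; the converse holds.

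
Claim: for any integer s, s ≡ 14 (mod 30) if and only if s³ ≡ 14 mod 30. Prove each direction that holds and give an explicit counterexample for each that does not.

Equivalent; both directions hold.

(⇒) Suppose s ≡ 14 (mod 30). Write s = 30j + 14. Then (30j + 14)³ = 27000j³ + 37800j² + 17640j + 2744 = 30(900j³ + 1260j² + 588j + 91) + 14, so s³ ≡ 14 (mod 30).

(⇐) Conversely, suppose s³ ≡ 14 (mod 30). The only residue r in {0, …, 29} with r³ ≡ 14 (mod 30) is r = 14, so s ≡ 14 (mod 30).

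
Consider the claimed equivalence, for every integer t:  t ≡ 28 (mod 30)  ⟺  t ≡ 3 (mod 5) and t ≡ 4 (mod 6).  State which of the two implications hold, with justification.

The biconditional holds.

(⇐) If t ≡ 3 (mod 5) and t ≡ 4 (mod 6), then by the Chinese remainder theorem t ≡ 28 (mod 30). This is exactly t ≡ 28 (mod 30).

(⇒) Suppose t ≡ 28 (mod 30); write t = 30j + 28. Since 5 ∣ 30, reducing mod 5 gives t ≡ 28 ≡ 3 (mod 5); since 6 ∣ 30, reducing mod 6 gives t ≡ 28 ≡ 4 (mod 6).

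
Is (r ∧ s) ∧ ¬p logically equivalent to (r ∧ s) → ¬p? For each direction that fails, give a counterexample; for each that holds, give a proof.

Forward direction. Assume the antecedent. If s is true, the antecedent forces (s = T, p = F, r = T), and (r ∧ s) → ¬p holds there. If s is false, the antecedent cannot hold. Either way (r ∧ s) → ¬p holds.

Converse. This fails. Under s = F, p = F, r = F, the left side is false but the right side is true.

The forward direction holds; the converse fails.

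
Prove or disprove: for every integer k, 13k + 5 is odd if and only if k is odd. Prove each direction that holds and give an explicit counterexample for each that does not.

Neither direction holds.

[⇒] This fails: k = 0 gives 13k + 5 = 5, which is odd, but 0 is even, not odd.

[⇐] This also fails: k = 1 is odd, but 13k + 5 = 18 is even, not odd.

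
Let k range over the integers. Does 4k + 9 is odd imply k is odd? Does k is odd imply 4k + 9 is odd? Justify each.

Only the converse holds.

[⇐] Suppose k is odd. Since 4 is even, 4k is even for every k, so 4k + 9 has the same parity as 9, which is odd. Hence 4k + 9 is odd.

[⇒] This fails: take k = 2. Then 4k + 9 = 17, which is odd, yet k = 2 is even, not odd.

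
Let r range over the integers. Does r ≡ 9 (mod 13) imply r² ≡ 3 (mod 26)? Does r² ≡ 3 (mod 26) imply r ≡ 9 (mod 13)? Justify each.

Neither direction holds.

(⟹) This fails: take r = 22. Then 22 ≡ 9 (mod 13), but 22² = 484 ≡ 16 (mod 26), not 3.

(⟸) This fails: take r = 17. Then 17² = 289 ≡ 3 (mod 26), yet 17 ≡ 4 (mod 13), not 9.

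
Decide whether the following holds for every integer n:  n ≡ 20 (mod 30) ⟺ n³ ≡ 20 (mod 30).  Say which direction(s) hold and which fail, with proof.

(⇒) Suppose n ≡ 20 (mod 30). Write n = 30j + 20. Then (30j + 20)³ = 27000j³ + 54000j² + 36000j + 8000 = 30(900j³ + 1800j² + 1200j + 266) + 20, so n³ ≡ 20 (mod 30).

(⇐) Conversely, suppose n³ ≡ 20 (mod 30). The only residue r in {0, …, 29} with r³ ≡ 20 (mod 30) is r = 20, so n ≡ 20 (mod 30).

Both implications hold.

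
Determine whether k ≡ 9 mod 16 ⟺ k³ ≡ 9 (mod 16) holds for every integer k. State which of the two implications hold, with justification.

Both directions hold.

[⇒] Suppose k ≡ 9 mod 16. Write k = 16j + 9. Then (16j + 9)³ = 4096j³ + 6912j² + 3888j + 729 = 16(256j³ + 432j² + 243j + 45) + 9, so k³ ≡ 9 (mod 16).

[⇐] Conversely, suppose k³ ≡ 9 (mod 16). The only residue r in {0, …, 15} with r³ ≡ 9 (mod 16) is r = 9, so k ≡ 9 (mod 16).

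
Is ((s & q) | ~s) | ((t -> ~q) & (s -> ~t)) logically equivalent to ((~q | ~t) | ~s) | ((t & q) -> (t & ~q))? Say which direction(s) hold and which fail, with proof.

(⇒) This fails. Under q = T, s = T, t = T, the left side is true but the right side is false.

(⇐) This fails. Under q = F, s = T, t = T, the left side is false but the right side is true.

(⇒) fails and (⇐) fails.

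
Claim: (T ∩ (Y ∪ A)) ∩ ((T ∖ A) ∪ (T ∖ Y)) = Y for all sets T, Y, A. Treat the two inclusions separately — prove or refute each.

(⊆) fails and (⊇) fails.

Forward inclusion. This inclusion fails. Take T = {1}, Y = ∅, A = {1}; then 1 ∈ (T ∩ (Y ∪ A)) ∩ ((T ∖ A) ∪ (T ∖ Y)) but 1 ∉ Y.

Reverse inclusion. This inclusion fails. Take T = ∅, Y = {1}, A = ∅; then 1 ∈ Y but 1 ∉ (T ∩ (Y ∪ A)) ∩ ((T ∖ A) ∪ (T ∖ Y)).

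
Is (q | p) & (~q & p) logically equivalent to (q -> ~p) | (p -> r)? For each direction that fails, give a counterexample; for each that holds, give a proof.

The forward direction holds; the converse fails.

[⇒] Assume the antecedent. If p is true, the antecedent forces (p = T, r = F, q = F) or (p = T, r = T, q = F), and (q -> ~p) | (p -> r) holds there. If p is false, the antecedent cannot hold. Either way (q -> ~p) | (p -> r) holds.

[⇐] This fails. Under p = F, r = F, q = F, the left side is false but the right side is true.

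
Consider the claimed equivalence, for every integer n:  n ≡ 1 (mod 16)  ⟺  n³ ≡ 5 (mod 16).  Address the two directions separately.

Forward direction. This fails: take n = 1. Then 1 ≡ 1 (mod 16), but 1³ = 1 ≡ 1 (mod 16), not 5.

Converse. This fails: take n = 13. Then 13³ = 2197 ≡ 5 (mod 16), yet 13 ≡ 13 (mod 16), not 1.

(⇒) fails and (⇐) fails.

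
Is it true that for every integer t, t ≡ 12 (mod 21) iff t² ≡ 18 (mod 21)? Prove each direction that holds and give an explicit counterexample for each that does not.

The forward direction holds; the converse fails.

(⇒) Suppose t ≡ 12 (mod 21). Write t = 21j + 12. Then (21j + 12)² = 441j² + 504j + 144 = 21(21j² + 24j + 6) + 18, so t² ≡ 18 (mod 21).

(⇐) This fails: take t = 9. Then 9² = 81 ≡ 18 (mod 21), yet 9 ≡ 9 (mod 21), not 12.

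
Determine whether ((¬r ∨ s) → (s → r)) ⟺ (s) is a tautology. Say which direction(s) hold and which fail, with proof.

Both directions fail.

Forward direction. This fails. Under s = F, r = F, the left side is true but the right side is false.

Converse. This fails. Under s = T, r = F, the left side is false but the right side is true.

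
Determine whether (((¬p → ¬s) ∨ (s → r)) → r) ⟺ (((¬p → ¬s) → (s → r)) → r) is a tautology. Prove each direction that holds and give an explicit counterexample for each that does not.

(⇒) fails and (⇐) fails.

(⇒) This fails. Under p = F, r = F, s = T, the left side is true but the right side is false.

(⇐) This fails. Under p = T, r = F, s = T, the left side is false but the right side is true.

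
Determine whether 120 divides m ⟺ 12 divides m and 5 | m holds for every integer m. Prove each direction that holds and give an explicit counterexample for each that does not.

Only the forward implication holds.

(→) If 120 ∣ m, write m = 120q. Since 120 = 10·12, m = 12·(10q), so 12 ∣ m; and since 120 = 24·5, m = 5·(24q), so 5 ∣ m.

(←) This fails: take m = 60. Both 12 ∣ 60 and 5 ∣ 60, yet 60 is not a multiple of 120 (since 60 = 0·120 + 60), so 120 ∤ 60.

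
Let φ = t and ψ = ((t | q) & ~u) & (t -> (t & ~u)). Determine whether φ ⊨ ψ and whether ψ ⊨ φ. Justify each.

(⇒) This fails. Under t = T, q = F, u = T, the left side is true but the right side is false.

(⇐) This fails. Under t = F, q = T, u = F, the left side is false but the right side is true.

Neither direction holds.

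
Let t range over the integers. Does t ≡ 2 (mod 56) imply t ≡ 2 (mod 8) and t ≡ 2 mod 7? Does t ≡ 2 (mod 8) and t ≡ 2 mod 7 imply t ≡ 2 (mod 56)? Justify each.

Both implications hold.

(←) If t ≡ 2 (mod 8) and t ≡ 2 (mod 7), then by the Chinese remainder theorem t ≡ 2 (mod 56). This is exactly t ≡ 2 (mod 56).

(→) Suppose t ≡ 2 (mod 56); write t = 56j + 2. Since 8 ∣ 56, reducing mod 8 gives t ≡ 2 (mod 8); since 7 ∣ 56, reducing mod 7 gives t ≡ 2 (mod 7).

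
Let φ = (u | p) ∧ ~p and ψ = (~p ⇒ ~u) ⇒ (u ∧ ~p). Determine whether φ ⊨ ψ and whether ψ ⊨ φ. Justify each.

[⇒] Assume the antecedent. If u is true, the antecedent forces (u = T, p = F), and (~p ⇒ ~u) ⇒ (u ∧ ~p) holds there. If u is false, the antecedent cannot hold. Either way (~p ⇒ ~u) ⇒ (u ∧ ~p) holds.

[⇐] Assume the antecedent. If u is true, the antecedent forces (u = T, p = F), and (u | p) ∧ ~p holds there. If u is false, the antecedent cannot hold. Either way (u | p) ∧ ~p holds.

Both directions hold.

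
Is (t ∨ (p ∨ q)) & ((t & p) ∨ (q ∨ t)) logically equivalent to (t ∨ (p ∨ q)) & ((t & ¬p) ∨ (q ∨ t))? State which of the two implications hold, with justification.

The biconditional holds.

(→) Assume the antecedent. If t is true, the consequent reduces to true regardless of the other variables. If t is false, the antecedent forces (p = F, t = F, q = T) or (p = T, t = F, q = T), and the consequent holds there. Either way the consequent holds.

(←) Assume the antecedent. If t is true, the consequent reduces to true regardless of the other variables. If t is false, the antecedent forces (p = F, t = F, q = T) or (p = T, t = F, q = T), and the consequent holds there. Either way the consequent holds.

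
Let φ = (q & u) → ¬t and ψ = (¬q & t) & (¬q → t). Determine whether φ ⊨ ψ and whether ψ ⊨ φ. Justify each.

(→) This fails. Under u = F, q = F, t = F, the left side is true but the right side is false.

(←) Assume the antecedent. If u is true, the antecedent forces (u = T, q = F, t = T), and (q & u) → ¬t holds there. If u is false, (q & u) → ¬t reduces to true regardless of the other variables. Either way (q & u) → ¬t holds.

(⇒) fails; (⇐) holds.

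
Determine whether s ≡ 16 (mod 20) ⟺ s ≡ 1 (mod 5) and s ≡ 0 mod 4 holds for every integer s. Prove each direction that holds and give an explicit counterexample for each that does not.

[⇒] Suppose s ≡ 16 (mod 20); write s = 20j + 16. Since 5 ∣ 20, reducing mod 5 gives s ≡ 16 ≡ 1 (mod 5); since 4 ∣ 20, reducing mod 4 gives s ≡ 16 ≡ 0 (mod 4).

[⇐] Conversely, if s ≡ 1 (mod 5) and s ≡ 0 (mod 4), then by the Chinese remainder theorem s ≡ 16 (mod 20). This is exactly s ≡ 16 (mod 20).

The biconditional holds.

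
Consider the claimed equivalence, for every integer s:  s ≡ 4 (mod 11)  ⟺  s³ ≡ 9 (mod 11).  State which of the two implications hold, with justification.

Both directions hold.

Forward direction. Suppose s ≡ 4 (mod 11). Write s = 11j + 4. Then (11j + 4)³ = 1331j³ + 1452j² + 528j + 64 = 11(121j³ + 132j² + 48j + 5) + 9, so s³ ≡ 9 (mod 11).

Converse. For the converse, argue contrapositively. If s ≢ 4 (mod 11), then s is congruent to one of 0, 1, 2, 3, 5, 6, 7, 8, 9, 10 modulo 11, and these give s³ ≡ 0, 1, 8, 5, 4, 7, 2, 6, 3, 10 respectively — never 9.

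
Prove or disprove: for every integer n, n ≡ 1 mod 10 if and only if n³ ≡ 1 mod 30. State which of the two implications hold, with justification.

(→) This fails: take n = 11. Then 11 ≡ 1 (mod 10), but 11³ = 1331 ≡ 11 (mod 30), not 1.

(←) Conversely, the residues r modulo 30 with r³ ≡ 1 (mod 30) are exactly {1}, and each is ≡ 1 (mod 10).

(⇒) fails; (⇐) holds.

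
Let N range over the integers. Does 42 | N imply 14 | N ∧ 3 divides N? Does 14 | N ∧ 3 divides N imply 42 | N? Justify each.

The biconditional holds.

[⇒] If 42 ∣ N, write N = 42q. Since 42 = 3·14, N = 14·(3q), so 14 ∣ N; and since 42 = 14·3, N = 3·(14q), so 3 ∣ N.

[⇐] Suppose 14 ∣ N and 3 ∣ N. Any common multiple of 14 and 3 is a multiple of their lcm; here gcd(14, 3) = 1, so lcm(14, 3) = 14·3 = 42, so 42 ∣ N.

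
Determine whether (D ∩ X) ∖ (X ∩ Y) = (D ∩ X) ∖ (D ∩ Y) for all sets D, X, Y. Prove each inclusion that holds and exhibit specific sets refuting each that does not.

(⟹) Let x ∈ (D ∩ X) ∖ (X ∩ Y). Then x ∈ D ∩ X and x ∉ Y, from which x ∈ (D ∩ X) ∖ (D ∩ Y).

(⟸) Let x ∈ (D ∩ X) ∖ (D ∩ Y). Then x ∈ D ∩ X and x ∉ Y, from which x ∈ (D ∩ X) ∖ (X ∩ Y).

The two sets are equal.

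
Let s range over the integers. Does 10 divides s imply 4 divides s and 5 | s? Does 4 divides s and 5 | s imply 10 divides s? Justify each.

(⇒) This fails: take s = 10. Certainly 10 ∣ 10, but 4 ∤ 10.

(⇐) Suppose 4 ∣ s and 5 ∣ s. Any common multiple of 4 and 5 is a multiple of their lcm; here gcd(4, 5) = 1, so lcm(4, 5) = 4·5 = 20, so 20 ∣ s. Since 10 ∣ 20, it follows that 10 ∣ s.

The forward direction fails; the converse holds.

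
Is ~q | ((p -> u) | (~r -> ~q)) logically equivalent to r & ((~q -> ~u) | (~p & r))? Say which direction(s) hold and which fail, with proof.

(⟹) This fails. Under u = F, p = F, q = F, r = F, the left side is true but the right side is false.

(⟸) Assume the antecedent. If r is true, ~q | ((p -> u) | (~r -> ~q)) reduces to true regardless of the other variables. If r is false, the antecedent cannot hold. Either way ~q | ((p -> u) | (~r -> ~q)) holds.

Only the reverse direction holds.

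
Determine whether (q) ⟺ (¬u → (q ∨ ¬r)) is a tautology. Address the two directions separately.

(⇒) holds; (⇐) fails.

Forward direction. Assume the antecedent. If r is true, the antecedent forces (r = T, q = T, u = F) or (r = T, q = T, u = T), and ¬u → (q ∨ ¬r) holds there. If r is false, ¬u → (q ∨ ¬r) reduces to true regardless of the other variables. Either way ¬u → (q ∨ ¬r) holds.

Converse. This fails. Under r = F, q = F, u = F, the left side is false but the right side is true.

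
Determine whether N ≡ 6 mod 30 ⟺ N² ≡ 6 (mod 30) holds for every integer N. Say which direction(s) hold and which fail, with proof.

Only the forward direction holds.

(⟹) Suppose N ≡ 6 mod 30. Write N = 30j + 6. Then (30j + 6)² = 900j² + 360j + 36 = 30(30j² + 12j + 1) + 6, so N² ≡ 6 (mod 30).

(⟸) This fails: take N = 24. Then 24² = 576 ≡ 6 (mod 30), yet 24 ≡ 24 (mod 30), not 6.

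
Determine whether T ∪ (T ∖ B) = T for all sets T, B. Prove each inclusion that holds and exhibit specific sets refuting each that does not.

Reverse inclusion. Let x ∈ T. Then either x ∈ T and x ∉ B; or x ∈ T ∩ B. In each case x ∈ T ∪ (T ∖ B), so T ⊆ T ∪ (T ∖ B).

Forward inclusion. Let x ∈ T ∪ (T ∖ B). Then either x ∈ T and x ∉ B; or x ∈ T ∩ B. In each case x ∈ T, so T ∪ (T ∖ B) ⊆ T.

Both inclusions hold.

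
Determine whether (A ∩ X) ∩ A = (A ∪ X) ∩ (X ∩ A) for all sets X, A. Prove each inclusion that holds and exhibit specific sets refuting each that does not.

Both inclusions hold.

Forward inclusion. Let x ∈ (A ∩ X) ∩ A. Then x ∈ X ∩ A, from which x ∈ (A ∪ X) ∩ (X ∩ A).

Reverse inclusion. Let x ∈ (A ∪ X) ∩ (X ∩ A). Then x ∈ X ∩ A, from which x ∈ (A ∩ X) ∩ A.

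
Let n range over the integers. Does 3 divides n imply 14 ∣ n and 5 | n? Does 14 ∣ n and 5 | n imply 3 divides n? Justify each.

Neither direction holds.

Forward direction. This fails: take n = 3. Certainly 3 ∣ 3, but 14 ∤ 3.

Converse. This fails: take n = 70. Both 14 ∣ 70 and 5 ∣ 70, yet 70 is not a multiple of 3 (since 70 = 23·3 + 1), so 3 ∤ 70.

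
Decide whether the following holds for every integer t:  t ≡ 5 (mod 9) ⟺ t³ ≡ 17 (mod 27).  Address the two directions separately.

Both implications hold.

(→) Suppose t ≡ 5 (mod 9). Working modulo 27, t ∈ {5, 14, 23}; for each such r, r³ ≡ 17 (mod 27).

(←) Conversely, the residues r modulo 27 with r³ ≡ 17 (mod 27) are exactly {5, 14, 23}, and each is ≡ 5 (mod 9).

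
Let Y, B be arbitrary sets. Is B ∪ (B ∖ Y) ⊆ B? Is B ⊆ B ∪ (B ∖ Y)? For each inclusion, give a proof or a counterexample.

Both inclusions hold; the sets are equal.

(⊆) Let x ∈ B ∪ (B ∖ Y). Then either x ∈ B and x ∉ Y; or x ∈ Y ∩ B. In each case x ∈ B, so B ∪ (B ∖ Y) ⊆ B.

(⊇) Let x ∈ B. Then either x ∈ B and x ∉ Y; or x ∈ Y ∩ B. In each case x ∈ B ∪ (B ∖ Y), so B ⊆ B ∪ (B ∖ Y).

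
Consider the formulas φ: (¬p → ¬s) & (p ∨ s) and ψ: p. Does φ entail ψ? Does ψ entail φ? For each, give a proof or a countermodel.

(→) Assume the antecedent. If s is true, the antecedent forces (s = T, p = T), and p holds there. If s is false, the antecedent forces (s = F, p = T), and p holds there. Either way p holds.

(←) Assume the antecedent. If s is true, the antecedent forces (s = T, p = T), and (¬p → ¬s) & (p ∨ s) holds there. If s is false, the antecedent forces (s = F, p = T), and (¬p → ¬s) & (p ∨ s) holds there. Either way (¬p → ¬s) & (p ∨ s) holds.

Both implications hold.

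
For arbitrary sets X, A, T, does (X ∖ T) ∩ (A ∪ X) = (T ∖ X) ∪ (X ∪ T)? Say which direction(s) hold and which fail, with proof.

The sets are not equal: only the forward inclusion holds.

Forward inclusion. Let x ∈ (X ∖ T) ∩ (A ∪ X). Then either x ∈ X and x ∉ A, T; or x ∈ X ∩ A and x ∉ T. In each case x ∈ (T ∖ X) ∪ (X ∪ T), so (X ∖ T) ∩ (A ∪ X) ⊆ (T ∖ X) ∪ (X ∪ T).

Reverse inclusion. This inclusion fails. Take X = ∅, A = ∅, T = {1}; then 1 ∈ (T ∖ X) ∪ (X ∪ T) but 1 ∉ (X ∖ T) ∩ (A ∪ X).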